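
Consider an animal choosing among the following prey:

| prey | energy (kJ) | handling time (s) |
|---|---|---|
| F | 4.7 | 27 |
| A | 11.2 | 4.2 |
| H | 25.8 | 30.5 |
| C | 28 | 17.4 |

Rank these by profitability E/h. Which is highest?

A

In descending order of E/h:
A: 11.2/4.2 = 2.67 kJ/s
C: 28/17.4 = 1.61 kJ/s
H: 25.8/30.5 = 0.846 kJ/s
F: 4.7/27 = 0.174 kJ/s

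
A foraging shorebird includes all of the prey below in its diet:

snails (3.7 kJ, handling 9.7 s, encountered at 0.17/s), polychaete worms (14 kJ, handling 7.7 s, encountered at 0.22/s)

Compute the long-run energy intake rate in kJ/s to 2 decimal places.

Energy encountered per unit search time: 0.17×3.7 + 0.22×14 = 3.709 kJ/s.
Handling time per unit search time: 0.17×9.7 + 0.22×7.7 = 3.343.
Rate = 3.709/(1 + 3.343) = 0.854 kJ/s.

0.85 kJ/s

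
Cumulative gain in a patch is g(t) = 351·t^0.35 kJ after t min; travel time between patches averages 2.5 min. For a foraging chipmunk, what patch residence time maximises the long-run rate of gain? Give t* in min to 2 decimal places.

Optimal t* satisfies g'(t*) = g(t*)/(T + t*).
g'(t) = 0.35·351·t^-0.65. Setting 0.35·351·t^-0.65 = 351·t^0.35/(2.5+t) gives 0.35(2.5+t) = t, so 0.65·t = 0.35×2.5.
t* = 0.35×2.5/0.65 = 1.346 min.

1.35 min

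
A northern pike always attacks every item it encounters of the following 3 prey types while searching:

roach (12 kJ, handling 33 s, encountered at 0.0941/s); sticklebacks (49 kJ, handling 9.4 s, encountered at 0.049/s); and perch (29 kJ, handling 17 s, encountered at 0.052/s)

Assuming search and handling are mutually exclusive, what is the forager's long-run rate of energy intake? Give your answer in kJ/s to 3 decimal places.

Energy encountered per unit search time: 0.0941×12 + 0.049×49 + 0.052×29 = 5.038 kJ/s.
Handling time per unit search time: 0.0941×33 + 0.049×9.4 + 0.052×17 = 4.45.
Rate = 5.038/(1 + 4.45) = 0.9245 kJ/s.

0.924 kJ/s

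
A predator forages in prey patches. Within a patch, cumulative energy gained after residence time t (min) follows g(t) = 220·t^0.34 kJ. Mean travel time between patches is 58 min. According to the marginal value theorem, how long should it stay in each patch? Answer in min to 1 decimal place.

29.9 min

By the marginal value theorem, leave when the instantaneous gain rate g'(t) equals the habitat-wide average g(t)/(T + t).
g'(t) = 0.34·220·t^-0.66. Setting 0.34·220·t^-0.66 = 220·t^0.34/(58+t) gives 0.34(58+t) = t, so 0.66·t = 0.34×58.
t* = 0.34×58/0.66 = 29.88 min.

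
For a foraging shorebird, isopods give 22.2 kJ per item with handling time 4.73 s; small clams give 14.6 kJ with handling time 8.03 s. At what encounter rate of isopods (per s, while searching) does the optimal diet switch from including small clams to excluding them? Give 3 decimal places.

0.134 per s

At the threshold, the rate on isopods alone equals the profitability of small clams: λ·22.2/(1 + λ·4.73) = 14.6/8.03 = 1.818.
Rearranging, λ(22.2 − 1.818×4.73) = 1.818, so λ = 1.818/13.6 = 0.1337 per s.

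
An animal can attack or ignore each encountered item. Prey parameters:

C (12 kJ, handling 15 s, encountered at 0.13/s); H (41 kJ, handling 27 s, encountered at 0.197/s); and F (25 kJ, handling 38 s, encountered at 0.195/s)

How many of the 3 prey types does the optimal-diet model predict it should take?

Rank by E/h (kJ/s): H 1.52, C 0.8, F 0.658. Include each in turn until the next type's E/h falls below the running intake rate.
Rate on top 1: 1.278. C: 0.8 < 1.278 → exclude; stop.
Optimal diet: H — 1 of 3 types.

1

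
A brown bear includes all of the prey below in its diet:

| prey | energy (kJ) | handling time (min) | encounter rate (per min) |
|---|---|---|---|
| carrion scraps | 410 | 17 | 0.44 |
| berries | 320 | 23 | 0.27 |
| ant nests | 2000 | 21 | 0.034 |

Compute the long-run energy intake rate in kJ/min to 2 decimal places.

R = Σλ_iE_i / (1 + Σλ_ih_i)
Numerator: 0.44×410 + 0.27×320 + 0.034×2000 = 334.8
Denominator: 1 + 0.44×17 + 0.27×23 + 0.034×21 = 15.4
R = 334.8/15.4 = 21.73 kJ/min

21.73 kJ/min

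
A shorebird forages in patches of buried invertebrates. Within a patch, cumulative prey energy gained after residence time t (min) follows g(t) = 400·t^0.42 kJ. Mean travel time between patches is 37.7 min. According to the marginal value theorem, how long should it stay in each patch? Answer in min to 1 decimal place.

Maximise g(t)/(T+t): set derivative to zero → g'(t)(T+t) = g(t).
g'(t) = 0.42·400·t^-0.58. Setting 0.42·400·t^-0.58 = 400·t^0.42/(37.7+t) gives 0.42(37.7+t) = t, so 0.58·t = 0.42×37.7.
t* = 0.42×37.7/0.58 = 27.3 min.

27.3 min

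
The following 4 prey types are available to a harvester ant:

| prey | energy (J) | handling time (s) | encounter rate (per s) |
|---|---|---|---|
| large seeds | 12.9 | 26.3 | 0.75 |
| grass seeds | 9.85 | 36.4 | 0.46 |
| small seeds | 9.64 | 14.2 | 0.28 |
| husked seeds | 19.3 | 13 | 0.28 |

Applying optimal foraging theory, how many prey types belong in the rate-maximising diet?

1

Profitabilities (E/h, J/s): husked seeds 1.48, small seeds 0.679, large seeds 0.49, grass seeds 0.271. Add prey in this order while the next type's profitability exceeds the intake rate on those already taken.
Rate on top 1: 1.165. small seeds: 0.679 < 1.165 → exclude; stop.
Optimal diet: husked seeds — 1 of 4 types.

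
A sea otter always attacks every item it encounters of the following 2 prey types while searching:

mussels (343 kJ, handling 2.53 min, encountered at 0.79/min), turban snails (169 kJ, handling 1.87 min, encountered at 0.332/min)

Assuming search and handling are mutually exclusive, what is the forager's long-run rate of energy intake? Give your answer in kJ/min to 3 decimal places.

R = (0.79×343 + 0.332×169) / (1 + 0.79×2.53 + 0.332×1.87) = 327.1/3.62 = 90.36 kJ/min.

90.365 kJ/min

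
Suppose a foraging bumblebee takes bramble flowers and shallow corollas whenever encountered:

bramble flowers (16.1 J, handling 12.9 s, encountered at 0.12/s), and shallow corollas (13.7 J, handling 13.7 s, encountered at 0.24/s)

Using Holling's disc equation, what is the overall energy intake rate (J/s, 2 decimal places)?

Energy encountered per unit search time: 0.12×16.1 + 0.24×13.7 = 5.22 J/s.
Handling time per unit search time: 0.12×12.9 + 0.24×13.7 = 4.836.
Rate = 5.22/(1 + 4.836) = 0.8944 J/s.

0.89 J/s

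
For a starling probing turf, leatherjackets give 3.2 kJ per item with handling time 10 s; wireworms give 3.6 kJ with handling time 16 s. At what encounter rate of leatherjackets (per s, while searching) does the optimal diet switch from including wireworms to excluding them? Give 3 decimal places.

Drop wireworms once their profitability E₂/h₂ falls below the rate achievable on leatherjackets alone: E₂/h₂ = λE₁/(1 + λh₁).
Solve for λ: λE₁h₂ = E₂(1 + λh₁) → λ(E₁h₂ − E₂h₁) = E₂ → λ = E₂/(E₁h₂ − E₂h₁).
λ = 3.6/(3.2×16 − 3.6×10) = 3.6/15.2 = 0.2368 per s.

0.237 per s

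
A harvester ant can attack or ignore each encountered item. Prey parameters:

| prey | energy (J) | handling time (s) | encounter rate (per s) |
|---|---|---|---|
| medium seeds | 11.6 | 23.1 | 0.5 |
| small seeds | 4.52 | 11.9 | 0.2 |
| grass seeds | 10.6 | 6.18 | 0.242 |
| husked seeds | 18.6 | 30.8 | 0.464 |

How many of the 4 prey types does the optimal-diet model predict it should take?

1

Profitabilities (E/h, J/s): grass seeds 1.72, husked seeds 0.604, medium seeds 0.502, small seeds 0.38. Add prey in this order while the next type's profitability exceeds the intake rate on those already taken.
Rate on top 1: 1.028. husked seeds: 0.604 < 1.028 → exclude; stop.
Optimal diet: grass seeds — 1 of 4 types.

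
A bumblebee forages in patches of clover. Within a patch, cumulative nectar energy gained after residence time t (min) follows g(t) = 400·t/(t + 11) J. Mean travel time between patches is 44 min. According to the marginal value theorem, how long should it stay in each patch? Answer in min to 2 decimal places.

Optimal t* satisfies g'(t*) = g(t*)/(T + t*).
g'(t) = 400·11/(t + 11)². Setting 400·11/(t+11)² = 400t/[(t+11)(44+t)] gives 11(44+t) = t(t+11), so t² = 11×44 = 484.
t* = √484 = 22 min.

22.00 min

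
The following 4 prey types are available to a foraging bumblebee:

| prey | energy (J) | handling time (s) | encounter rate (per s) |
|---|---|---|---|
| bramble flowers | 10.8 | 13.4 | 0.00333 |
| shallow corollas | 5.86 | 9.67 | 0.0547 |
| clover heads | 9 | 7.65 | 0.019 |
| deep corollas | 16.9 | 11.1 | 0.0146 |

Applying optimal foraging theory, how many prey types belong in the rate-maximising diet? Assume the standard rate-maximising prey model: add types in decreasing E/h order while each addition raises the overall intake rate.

E/h in descending order: deep corollas 1.52, clover heads 1.18, bramble flowers 0.806, shallow corollas 0.606 J/s. The optimal diet is the largest prefix of this list for which every included type satisfies E_i/h_i > R on the types above it.
Rate on top 1: 0.2123. clover heads: 1.18 > 0.2123 → include.
Rate on top 2: 0.3195. bramble flowers: 0.806 > 0.3195 → include.
Rate on top 3: 0.3356. shallow corollas: 0.606 > 0.3356 → include.
Optimal diet: deep corollas, clover heads, bramble flowers, shallow corollas — 4 of 4 types.

4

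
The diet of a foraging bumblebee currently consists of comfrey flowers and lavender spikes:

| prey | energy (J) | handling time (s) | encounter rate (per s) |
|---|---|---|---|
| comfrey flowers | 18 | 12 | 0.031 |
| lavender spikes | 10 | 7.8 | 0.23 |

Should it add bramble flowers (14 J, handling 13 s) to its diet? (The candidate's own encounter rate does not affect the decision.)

On comfrey flowers and lavender spikes alone, R = ΣλE/(1+Σλh) = 2.858/3.166 = 0.9027 J/s.
Profitability of bramble flowers: 14/13 = 1.077 J/s.
Since 1.077 > R, including bramble flowers increases the long-run rate.

Yes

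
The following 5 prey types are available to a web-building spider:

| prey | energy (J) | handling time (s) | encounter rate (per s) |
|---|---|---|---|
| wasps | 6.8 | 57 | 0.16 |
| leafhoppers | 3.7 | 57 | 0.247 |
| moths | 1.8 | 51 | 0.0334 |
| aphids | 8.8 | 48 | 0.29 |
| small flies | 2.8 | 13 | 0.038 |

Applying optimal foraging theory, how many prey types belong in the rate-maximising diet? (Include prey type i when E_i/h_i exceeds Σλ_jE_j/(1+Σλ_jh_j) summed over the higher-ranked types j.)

E/h in descending order: small flies 0.215, aphids 0.183, wasps 0.119, leafhoppers 0.0649, moths 0.0353 J/s. The optimal diet is the largest prefix of this list for which every included type satisfies E_i/h_i > R on the types above it.
Rate on top 1: 0.07122. aphids: 0.183 > 0.07122 → include.
Rate on top 2: 0.1725. wasps: 0.119 < 0.1725 → exclude; stop.
Optimal diet: small flies, aphids — 2 of 5 types.

2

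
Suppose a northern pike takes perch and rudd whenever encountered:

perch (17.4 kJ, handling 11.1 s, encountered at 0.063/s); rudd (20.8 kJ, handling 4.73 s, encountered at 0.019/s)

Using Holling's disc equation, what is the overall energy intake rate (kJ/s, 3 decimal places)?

0.834 kJ/s

Energy encountered per unit search time: 0.063×17.4 + 0.019×20.8 = 1.491 kJ/s.
Handling time per unit search time: 0.063×11.1 + 0.019×4.73 = 0.7892.
Rate = 1.491/(1 + 0.7892) = 0.8336 kJ/s.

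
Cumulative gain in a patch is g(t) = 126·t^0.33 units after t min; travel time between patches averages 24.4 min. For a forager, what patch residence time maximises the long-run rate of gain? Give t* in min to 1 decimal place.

Optimal t* satisfies g'(t*) = g(t*)/(T + t*).
g'(t) = 0.33·126·t^-0.67. Setting 0.33·126·t^-0.67 = 126·t^0.33/(24.4+t) gives 0.33(24.4+t) = t, so 0.67·t = 0.33×24.4.
t* = 0.33×24.4/0.67 = 12.02 min.

12.0 min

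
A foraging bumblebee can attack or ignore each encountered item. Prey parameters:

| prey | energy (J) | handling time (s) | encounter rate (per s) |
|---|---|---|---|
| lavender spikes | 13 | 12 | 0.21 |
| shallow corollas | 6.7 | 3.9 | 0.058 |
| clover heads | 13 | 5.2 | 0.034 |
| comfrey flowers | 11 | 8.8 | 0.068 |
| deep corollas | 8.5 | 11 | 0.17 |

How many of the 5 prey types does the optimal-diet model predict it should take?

4

E/h in descending order: clover heads 2.5, shallow corollas 1.72, comfrey flowers 1.25, lavender spikes 1.08, deep corollas 0.773 J/s. The optimal diet is the largest prefix of this list for which every included type satisfies E_i/h_i > R on the types above it.
Rate on top 1: 0.3756. shallow corollas: 1.72 > 0.3756 → include.
Rate on top 2: 0.592. comfrey flowers: 1.25 > 0.592 → include.
Rate on top 3: 0.7887. lavender spikes: 1.08 > 0.7887 → include.
Rate on top 4: 0.9529. deep corollas: 0.773 < 0.9529 → exclude; stop.
Optimal diet: clover heads, shallow corollas, comfrey flowers, lavender spikes — 4 of 5 types.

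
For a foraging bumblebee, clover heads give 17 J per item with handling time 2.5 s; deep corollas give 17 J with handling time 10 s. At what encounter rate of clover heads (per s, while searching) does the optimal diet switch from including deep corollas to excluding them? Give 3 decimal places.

Drop deep corollas once their profitability E₂/h₂ falls below the rate achievable on clover heads alone: E₂/h₂ = λE₁/(1 + λh₁).
Solve for λ: λE₁h₂ = E₂(1 + λh₁) → λ(E₁h₂ − E₂h₁) = E₂ → λ = E₂/(E₁h₂ − E₂h₁).
λ = 17/(17×10 − 17×2.5) = 17/127.5 = 0.1333 per s.

0.133 per s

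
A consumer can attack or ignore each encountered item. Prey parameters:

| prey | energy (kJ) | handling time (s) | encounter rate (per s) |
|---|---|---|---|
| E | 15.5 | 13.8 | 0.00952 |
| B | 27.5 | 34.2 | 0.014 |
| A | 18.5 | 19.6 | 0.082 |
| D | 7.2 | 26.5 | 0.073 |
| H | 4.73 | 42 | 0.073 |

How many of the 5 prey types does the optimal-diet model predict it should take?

Rank by E/h (kJ/s): E 1.12, A 0.944, B 0.804, D 0.272, H 0.113. Include each in turn until the next type's E/h falls below the running intake rate.
Rate on top 1: 0.1304. A: 0.944 > 0.1304 → include.
Rate on top 2: 0.6078. B: 0.804 > 0.6078 → include.
Rate on top 3: 0.637. D: 0.272 < 0.637 → exclude; stop.
Optimal diet: E, A, B — 3 of 5 types.

3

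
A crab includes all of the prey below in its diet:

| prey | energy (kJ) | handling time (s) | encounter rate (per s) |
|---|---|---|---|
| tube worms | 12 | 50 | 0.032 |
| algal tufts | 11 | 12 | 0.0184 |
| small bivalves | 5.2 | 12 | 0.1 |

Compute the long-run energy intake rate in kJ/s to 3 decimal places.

0.275 kJ/s

R = (0.032×12 + 0.0184×11 + 0.1×5.2) / (1 + 0.032×50 + 0.0184×12 + 0.1×12) = 1.106/4.021 = 0.2752 kJ/s.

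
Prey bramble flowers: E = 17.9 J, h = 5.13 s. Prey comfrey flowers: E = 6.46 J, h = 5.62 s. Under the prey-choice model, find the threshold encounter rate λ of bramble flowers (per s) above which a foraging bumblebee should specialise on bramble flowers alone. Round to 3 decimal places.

0.096 per s

Drop comfrey flowers once their profitability E₂/h₂ falls below the rate achievable on bramble flowers alone: E₂/h₂ = λE₁/(1 + λh₁).
Solve for λ: λE₁h₂ = E₂(1 + λh₁) → λ(E₁h₂ − E₂h₁) = E₂ → λ = E₂/(E₁h₂ − E₂h₁).
λ = 6.46/(17.9×5.62 − 6.46×5.13) = 6.46/67.46 = 0.09576 per s.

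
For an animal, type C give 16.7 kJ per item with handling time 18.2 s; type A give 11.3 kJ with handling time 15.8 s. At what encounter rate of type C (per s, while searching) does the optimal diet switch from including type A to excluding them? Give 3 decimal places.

Drop type A once their profitability E₂/h₂ falls below the rate achievable on type C alone: E₂/h₂ = λE₁/(1 + λh₁).
Solve for λ: λE₁h₂ = E₂(1 + λh₁) → λ(E₁h₂ − E₂h₁) = E₂ → λ = E₂/(E₁h₂ − E₂h₁).
λ = 11.3/(16.7×15.8 − 11.3×18.2) = 11.3/58.2 = 0.1942 per s.

0.194 per s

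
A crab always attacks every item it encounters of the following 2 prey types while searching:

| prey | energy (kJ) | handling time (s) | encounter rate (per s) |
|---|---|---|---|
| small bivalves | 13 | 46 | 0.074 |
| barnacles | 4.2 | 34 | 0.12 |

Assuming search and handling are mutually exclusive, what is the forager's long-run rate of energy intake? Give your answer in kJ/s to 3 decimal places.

Energy encountered per unit search time: 0.074×13 + 0.12×4.2 = 1.466 kJ/s.
Handling time per unit search time: 0.074×46 + 0.12×34 = 7.484.
Rate = 1.466/(1 + 7.484) = 0.1728 kJ/s.

0.173 kJ/s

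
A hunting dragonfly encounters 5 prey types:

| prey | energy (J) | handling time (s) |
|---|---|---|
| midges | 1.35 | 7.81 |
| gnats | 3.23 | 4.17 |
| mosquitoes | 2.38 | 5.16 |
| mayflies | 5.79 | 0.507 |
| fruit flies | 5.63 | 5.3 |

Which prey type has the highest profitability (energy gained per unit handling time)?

mayflies

Profitability E/h (J/s): midges = 1.35/7.81 = 0.173, gnats = 3.23/4.17 = 0.775, mosquitoes = 2.38/5.16 = 0.461, mayflies = 5.79/0.507 = 11.4, fruit flies = 5.63/5.3 = 1.06.
Ranked: mayflies > fruit flies > gnats > mosquitoes > midges.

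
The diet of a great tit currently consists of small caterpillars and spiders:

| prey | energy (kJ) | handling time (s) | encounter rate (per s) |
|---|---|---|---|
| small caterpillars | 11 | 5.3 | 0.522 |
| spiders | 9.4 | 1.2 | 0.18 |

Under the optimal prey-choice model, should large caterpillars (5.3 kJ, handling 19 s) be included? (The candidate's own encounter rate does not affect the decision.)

No

Current rate: (0.522×11 + 0.18×9.4)/(1 + 0.522×5.3 + 0.18×1.2) = 1.867 kJ/s.
large caterpillars: E/h = 5.3/19 = 0.2789 kJ/s.
Since 0.2789 < R, time spent handling large caterpillars is better spent searching.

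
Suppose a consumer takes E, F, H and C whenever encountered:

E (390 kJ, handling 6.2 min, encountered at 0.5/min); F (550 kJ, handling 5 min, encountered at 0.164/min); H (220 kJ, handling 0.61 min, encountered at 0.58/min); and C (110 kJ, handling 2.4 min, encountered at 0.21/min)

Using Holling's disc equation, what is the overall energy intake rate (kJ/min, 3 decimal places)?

75.444 kJ/min

Energy encountered per unit search time: 0.5×390 + 0.164×550 + 0.58×220 + 0.21×110 = 435.9 kJ/min.
Handling time per unit search time: 0.5×6.2 + 0.164×5 + 0.58×0.61 + 0.21×2.4 = 4.778.
Rate = 435.9/(1 + 4.778) = 75.44 kJ/min.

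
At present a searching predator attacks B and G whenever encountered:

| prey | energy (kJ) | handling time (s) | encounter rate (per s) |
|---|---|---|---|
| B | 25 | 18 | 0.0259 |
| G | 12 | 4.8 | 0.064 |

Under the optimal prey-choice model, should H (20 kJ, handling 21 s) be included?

On B and G alone, R = ΣλE/(1+Σλh) = 1.415/1.773 = 0.7982 kJ/s.
H: E/h = 20/21 = 0.9524 kJ/s.
Since 0.9524 > R, including H increases the long-run rate.

Yes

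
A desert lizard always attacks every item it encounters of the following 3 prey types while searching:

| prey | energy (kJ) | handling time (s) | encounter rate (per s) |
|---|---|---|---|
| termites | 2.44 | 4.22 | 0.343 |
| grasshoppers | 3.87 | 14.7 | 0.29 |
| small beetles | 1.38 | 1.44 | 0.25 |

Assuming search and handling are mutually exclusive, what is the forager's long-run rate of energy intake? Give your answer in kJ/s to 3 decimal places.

R = Σλ_iE_i / (1 + Σλ_ih_i)
Numerator: 0.343×2.44 + 0.29×3.87 + 0.25×1.38 = 2.304
Denominator: 1 + 0.343×4.22 + 0.29×14.7 + 0.25×1.44 = 7.07
R = 2.304/7.07 = 0.3259 kJ/s

0.326 kJ/s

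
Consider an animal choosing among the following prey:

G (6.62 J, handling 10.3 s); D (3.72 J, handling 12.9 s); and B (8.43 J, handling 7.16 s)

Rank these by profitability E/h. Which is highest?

Profitability E/h (J/s): G = 6.62/10.3 = 0.643, D = 3.72/12.9 = 0.288, B = 8.43/7.16 = 1.18.
Ranked: B > G > D.

B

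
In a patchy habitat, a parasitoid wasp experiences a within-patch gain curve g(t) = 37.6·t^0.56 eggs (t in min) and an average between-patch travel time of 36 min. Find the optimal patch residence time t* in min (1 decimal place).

45.8 min

Maximise g(t)/(T+t): set derivative to zero → g'(t)(T+t) = g(t).
g'(t) = 0.56·37.6·t^-0.44. Setting 0.56·37.6·t^-0.44 = 37.6·t^0.56/(36+t) gives 0.56(36+t) = t, so 0.44·t = 0.56×36.
t* = 0.56×36/0.44 = 45.82 min.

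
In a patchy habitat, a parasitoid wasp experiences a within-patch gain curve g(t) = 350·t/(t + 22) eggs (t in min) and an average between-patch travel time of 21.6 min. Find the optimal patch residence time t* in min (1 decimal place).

Maximise g(t)/(T+t): set derivative to zero → g'(t)(T+t) = g(t).
g'(t) = 350·22/(t + 22)². Setting 350·22/(t+22)² = 350t/[(t+22)(21.6+t)] gives 22(21.6+t) = t(t+22), so t² = 22×21.6 = 475.2.
t* = √475.2 = 21.8 min.

21.8 min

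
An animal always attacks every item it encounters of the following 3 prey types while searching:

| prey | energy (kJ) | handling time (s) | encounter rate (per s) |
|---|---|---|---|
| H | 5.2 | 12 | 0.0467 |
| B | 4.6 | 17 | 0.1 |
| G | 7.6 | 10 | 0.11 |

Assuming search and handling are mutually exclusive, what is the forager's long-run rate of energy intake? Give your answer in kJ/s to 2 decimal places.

R = (0.0467×5.2 + 0.1×4.6 + 0.11×7.6) / (1 + 0.0467×12 + 0.1×17 + 0.11×10) = 1.539/4.36 = 0.3529 kJ/s.

0.35 kJ/s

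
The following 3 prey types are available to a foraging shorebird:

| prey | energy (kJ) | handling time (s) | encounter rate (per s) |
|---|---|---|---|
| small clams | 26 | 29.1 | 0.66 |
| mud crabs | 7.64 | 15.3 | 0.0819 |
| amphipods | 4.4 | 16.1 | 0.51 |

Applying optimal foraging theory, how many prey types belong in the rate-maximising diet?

Profitabilities (E/h, kJ/s): small clams 0.893, mud crabs 0.499, amphipods 0.273. Add prey in this order while the next type's profitability exceeds the intake rate on those already taken.
Rate on top 1: 0.8493. mud crabs: 0.499 < 0.8493 → exclude; stop.
Optimal diet: small clams — 1 of 3 types.

1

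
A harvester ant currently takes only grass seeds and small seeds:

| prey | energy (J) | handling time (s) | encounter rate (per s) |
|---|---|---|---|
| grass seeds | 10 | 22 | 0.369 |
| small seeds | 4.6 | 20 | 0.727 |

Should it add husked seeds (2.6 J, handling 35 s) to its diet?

On grass seeds and small seeds alone, R = ΣλE/(1+Σλh) = 7.034/23.66 = 0.2973 J/s.
Profitability of husked seeds: 2.6/35 = 0.07429 J/s.
Since 0.07429 < R, time spent handling husked seeds is better spent searching.

No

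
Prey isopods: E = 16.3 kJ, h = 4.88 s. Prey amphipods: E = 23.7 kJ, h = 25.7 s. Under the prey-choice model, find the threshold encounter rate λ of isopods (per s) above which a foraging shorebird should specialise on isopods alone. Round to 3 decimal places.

The zero-one rule: include amphipods iff E₂/h₂ > λE₁/(1+λh₁). Equality gives the switch point.
λE₁h₂ = E₂ + λE₂h₁ ⇒ λ = E₂/(E₁h₂ − E₂h₁) = 23.7/(418.9 − 115.7) = 0.07815 per s.

0.078 per s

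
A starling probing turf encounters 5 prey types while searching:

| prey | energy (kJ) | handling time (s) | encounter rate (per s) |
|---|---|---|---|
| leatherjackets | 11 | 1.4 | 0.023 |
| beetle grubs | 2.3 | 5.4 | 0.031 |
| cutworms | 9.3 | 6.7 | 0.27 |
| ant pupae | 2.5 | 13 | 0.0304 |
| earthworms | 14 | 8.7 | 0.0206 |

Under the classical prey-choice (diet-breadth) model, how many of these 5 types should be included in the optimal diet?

Profitabilities (E/h, kJ/s): leatherjackets 7.86, earthworms 1.61, cutworms 1.39, beetle grubs 0.426, ant pupae 0.192. Add prey in this order while the next type's profitability exceeds the intake rate on those already taken.
Rate on top 1: 0.2451. earthworms: 1.61 > 0.2451 → include.
Rate on top 2: 0.4469. cutworms: 1.39 > 0.4469 → include.
Rate on top 3: 1.011. beetle grubs: 0.426 < 1.011 → exclude; stop.
Optimal diet: leatherjackets, earthworms, cutworms — 3 of 5 types.

3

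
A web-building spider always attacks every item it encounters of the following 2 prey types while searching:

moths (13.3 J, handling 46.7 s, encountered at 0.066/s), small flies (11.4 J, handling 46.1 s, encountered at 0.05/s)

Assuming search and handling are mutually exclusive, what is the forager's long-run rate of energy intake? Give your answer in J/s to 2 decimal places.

R = Σλ_iE_i / (1 + Σλ_ih_i)
Numerator: 0.066×13.3 + 0.05×11.4 = 1.448
Denominator: 1 + 0.066×46.7 + 0.05×46.1 = 6.387
R = 1.448/6.387 = 0.2267 J/s

0.23 J/s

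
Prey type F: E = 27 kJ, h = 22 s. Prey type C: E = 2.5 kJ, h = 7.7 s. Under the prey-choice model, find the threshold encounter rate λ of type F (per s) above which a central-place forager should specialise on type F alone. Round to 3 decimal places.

At the threshold, the rate on type F alone equals the profitability of type C: λ·27/(1 + λ·22) = 2.5/7.7 = 0.3247.
Rearranging, λ(27 − 0.3247×22) = 0.3247, so λ = 0.3247/19.86 = 0.01635 per s.

0.016 per s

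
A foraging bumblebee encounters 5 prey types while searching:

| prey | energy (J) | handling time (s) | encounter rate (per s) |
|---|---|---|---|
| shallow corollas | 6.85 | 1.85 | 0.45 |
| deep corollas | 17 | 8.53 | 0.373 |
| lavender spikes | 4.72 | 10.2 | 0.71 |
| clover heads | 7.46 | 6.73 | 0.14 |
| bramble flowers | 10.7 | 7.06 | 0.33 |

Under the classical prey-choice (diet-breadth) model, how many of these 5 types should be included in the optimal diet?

Rank by E/h (J/s): shallow corollas 3.7, deep corollas 1.99, bramble flowers 1.52, clover heads 1.11, lavender spikes 0.463. Include each in turn until the next type's E/h falls below the running intake rate.
Rate on top 1: 1.682. deep corollas: 1.99 > 1.682 → include.
Rate on top 2: 1.879. bramble flowers: 1.52 < 1.879 → exclude; stop.
Optimal diet: shallow corollas, deep corollas — 2 of 5 types.

2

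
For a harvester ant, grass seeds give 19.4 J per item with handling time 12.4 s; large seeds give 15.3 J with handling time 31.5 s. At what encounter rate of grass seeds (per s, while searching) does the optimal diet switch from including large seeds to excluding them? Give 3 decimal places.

Drop large seeds once their profitability E₂/h₂ falls below the rate achievable on grass seeds alone: E₂/h₂ = λE₁/(1 + λh₁).
Solve for λ: λE₁h₂ = E₂(1 + λh₁) → λ(E₁h₂ − E₂h₁) = E₂ → λ = E₂/(E₁h₂ − E₂h₁).
λ = 15.3/(19.4×31.5 − 15.3×12.4) = 15.3/421.4 = 0.03631 per s.

0.036 per s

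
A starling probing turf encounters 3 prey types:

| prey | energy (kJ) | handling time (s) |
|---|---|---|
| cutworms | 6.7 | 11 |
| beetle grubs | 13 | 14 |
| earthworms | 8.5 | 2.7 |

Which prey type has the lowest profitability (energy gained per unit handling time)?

Profitability E/h (kJ/s): cutworms = 6.7/11 = 0.609, beetle grubs = 13/14 = 0.929, earthworms = 8.5/2.7 = 3.15.
Ranked: earthworms > beetle grubs > cutworms.

cutworms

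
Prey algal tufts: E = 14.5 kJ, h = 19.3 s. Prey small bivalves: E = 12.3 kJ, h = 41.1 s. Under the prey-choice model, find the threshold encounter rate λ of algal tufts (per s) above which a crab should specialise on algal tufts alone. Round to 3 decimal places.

0.034 per s

Drop small bivalves once their profitability E₂/h₂ falls below the rate achievable on algal tufts alone: E₂/h₂ = λE₁/(1 + λh₁).
Solve for λ: λE₁h₂ = E₂(1 + λh₁) → λ(E₁h₂ − E₂h₁) = E₂ → λ = E₂/(E₁h₂ − E₂h₁).
λ = 12.3/(14.5×41.1 − 12.3×19.3) = 12.3/358.6 = 0.0343 per s.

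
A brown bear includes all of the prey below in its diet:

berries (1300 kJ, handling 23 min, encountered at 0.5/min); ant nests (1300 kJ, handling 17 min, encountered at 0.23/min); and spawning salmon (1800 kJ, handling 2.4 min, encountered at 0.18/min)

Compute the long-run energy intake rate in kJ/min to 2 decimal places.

R = Σλ_iE_i / (1 + Σλ_ih_i)
Numerator: 0.5×1300 + 0.23×1300 + 0.18×1800 = 1273
Denominator: 1 + 0.5×23 + 0.23×17 + 0.18×2.4 = 16.84
R = 1273/16.84 = 75.58 kJ/min

75.58 kJ/min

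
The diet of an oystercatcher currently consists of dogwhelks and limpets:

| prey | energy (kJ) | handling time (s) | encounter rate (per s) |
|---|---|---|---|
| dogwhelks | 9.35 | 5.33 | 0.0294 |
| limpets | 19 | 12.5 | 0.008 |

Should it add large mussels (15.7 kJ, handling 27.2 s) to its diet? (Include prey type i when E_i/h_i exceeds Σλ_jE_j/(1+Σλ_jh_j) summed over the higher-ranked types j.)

Current rate: (0.0294×9.35 + 0.008×19)/(1 + 0.0294×5.33 + 0.008×12.5) = 0.3397 kJ/s.
Profitability of large mussels: 15.7/27.2 = 0.5772 kJ/s.
Since 0.5772 > R, including large mussels increases the long-run rate.

Yes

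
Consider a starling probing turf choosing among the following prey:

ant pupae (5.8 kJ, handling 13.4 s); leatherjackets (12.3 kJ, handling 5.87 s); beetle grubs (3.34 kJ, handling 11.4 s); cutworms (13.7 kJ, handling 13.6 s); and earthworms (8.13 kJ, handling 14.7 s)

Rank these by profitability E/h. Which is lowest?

In descending order of E/h:
leatherjackets: 12.3/5.87 = 2.1 kJ/s
cutworms: 13.7/13.6 = 1.01 kJ/s
earthworms: 8.13/14.7 = 0.553 kJ/s
ant pupae: 5.8/13.4 = 0.433 kJ/s
beetle grubs: 3.34/11.4 = 0.293 kJ/s

beetle grubs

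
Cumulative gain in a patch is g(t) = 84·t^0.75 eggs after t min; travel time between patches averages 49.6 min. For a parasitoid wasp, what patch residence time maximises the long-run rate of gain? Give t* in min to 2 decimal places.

Maximise g(t)/(T+t): set derivative to zero → g'(t)(T+t) = g(t).
g'(t) = 0.75·84·t^-0.25. Setting 0.75·84·t^-0.25 = 84·t^0.75/(49.6+t) gives 0.75(49.6+t) = t, so 0.25·t = 0.75×49.6.
t* = 0.75×49.6/0.25 = 148.8 min.

148.80 min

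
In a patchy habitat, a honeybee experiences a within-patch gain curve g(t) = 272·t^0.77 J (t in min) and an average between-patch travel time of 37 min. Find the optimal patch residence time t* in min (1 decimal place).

Optimal t* satisfies g'(t*) = g(t*)/(T + t*).
g'(t) = 0.77·272·t^-0.23. Setting 0.77·272·t^-0.23 = 272·t^0.77/(37+t) gives 0.77(37+t) = t, so 0.23·t = 0.77×37.
t* = 0.77×37/0.23 = 123.9 min.

123.9 min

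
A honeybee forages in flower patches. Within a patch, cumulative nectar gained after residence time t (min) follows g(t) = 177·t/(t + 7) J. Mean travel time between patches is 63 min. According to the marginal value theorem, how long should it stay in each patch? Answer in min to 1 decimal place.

Maximise g(t)/(T+t): set derivative to zero → g'(t)(T+t) = g(t).
g'(t) = 177·7/(t + 7)². Setting 177·7/(t+7)² = 177t/[(t+7)(63+t)] gives 7(63+t) = t(t+7), so t² = 7×63 = 441.
t* = √441 = 21 min.

21.0 min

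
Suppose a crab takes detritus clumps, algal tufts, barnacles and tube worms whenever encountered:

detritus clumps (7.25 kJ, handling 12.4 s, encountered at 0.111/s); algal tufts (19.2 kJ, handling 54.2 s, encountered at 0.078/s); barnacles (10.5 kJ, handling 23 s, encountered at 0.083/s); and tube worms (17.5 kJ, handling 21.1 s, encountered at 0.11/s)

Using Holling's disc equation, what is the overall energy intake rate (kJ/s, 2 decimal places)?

0.47 kJ/s

R = Σλ_iE_i / (1 + Σλ_ih_i)
Numerator: 0.111×7.25 + 0.078×19.2 + 0.083×10.5 + 0.11×17.5 = 5.099
Denominator: 1 + 0.111×12.4 + 0.078×54.2 + 0.083×23 + 0.11×21.1 = 10.83
R = 5.099/10.83 = 0.4706 kJ/s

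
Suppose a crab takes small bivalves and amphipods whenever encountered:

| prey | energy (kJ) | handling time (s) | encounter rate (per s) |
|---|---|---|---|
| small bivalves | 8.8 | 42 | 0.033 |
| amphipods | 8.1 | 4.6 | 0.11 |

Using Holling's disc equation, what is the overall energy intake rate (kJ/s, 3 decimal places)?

R = Σλ_iE_i / (1 + Σλ_ih_i)
Numerator: 0.033×8.8 + 0.11×8.1 = 1.181
Denominator: 1 + 0.033×42 + 0.11×4.6 = 2.892
R = 1.181/2.892 = 0.4085 kJ/s

0.409 kJ/s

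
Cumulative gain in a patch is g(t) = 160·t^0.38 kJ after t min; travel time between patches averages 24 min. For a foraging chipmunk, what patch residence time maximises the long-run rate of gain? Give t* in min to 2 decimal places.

14.71 min

Optimal t* satisfies g'(t*) = g(t*)/(T + t*).
g'(t) = 0.38·160·t^-0.62. Setting 0.38·160·t^-0.62 = 160·t^0.38/(24+t) gives 0.38(24+t) = t, so 0.62·t = 0.38×24.
t* = 0.38×24/0.62 = 14.71 min.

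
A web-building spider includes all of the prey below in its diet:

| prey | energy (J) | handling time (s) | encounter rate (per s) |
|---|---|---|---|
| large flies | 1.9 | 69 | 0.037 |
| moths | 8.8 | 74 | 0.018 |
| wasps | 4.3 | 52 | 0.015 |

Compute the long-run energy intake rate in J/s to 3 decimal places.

0.052 J/s

R = Σλ_iE_i / (1 + Σλ_ih_i)
Numerator: 0.037×1.9 + 0.018×8.8 + 0.015×4.3 = 0.2932
Denominator: 1 + 0.037×69 + 0.018×74 + 0.015×52 = 5.665
R = 0.2932/5.665 = 0.05176 J/s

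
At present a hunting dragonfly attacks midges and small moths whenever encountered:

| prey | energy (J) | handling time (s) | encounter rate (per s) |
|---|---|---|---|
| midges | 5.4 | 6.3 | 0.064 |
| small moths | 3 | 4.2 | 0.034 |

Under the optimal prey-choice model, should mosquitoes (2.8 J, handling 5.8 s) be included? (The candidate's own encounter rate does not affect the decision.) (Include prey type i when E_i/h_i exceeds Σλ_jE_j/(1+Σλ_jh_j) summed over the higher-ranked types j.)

Current rate: (0.064×5.4 + 0.034×3)/(1 + 0.064×6.3 + 0.034×4.2) = 0.2895 J/s.
mosquitoes: E/h = 2.8/5.8 = 0.4828 J/s.
Since 0.4828 > R, including mosquitoes increases the long-run rate.

Yes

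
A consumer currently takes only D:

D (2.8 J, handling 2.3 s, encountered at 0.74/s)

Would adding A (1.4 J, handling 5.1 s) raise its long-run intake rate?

Current rate: (0.74×2.8)/(1 + 0.74×2.3) = 0.7668 J/s.
A: E/h = 1.4/5.1 = 0.2745 J/s.
0.2745 < 0.7668, so adding A would lower the average — exclude it.

No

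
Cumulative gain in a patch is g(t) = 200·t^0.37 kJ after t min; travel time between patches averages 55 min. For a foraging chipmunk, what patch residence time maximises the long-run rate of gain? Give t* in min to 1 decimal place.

32.3 min

Maximise g(t)/(T+t): set derivative to zero → g'(t)(T+t) = g(t).
g'(t) = 0.37·200·t^-0.63. Setting 0.37·200·t^-0.63 = 200·t^0.37/(55+t) gives 0.37(55+t) = t, so 0.63·t = 0.37×55.
t* = 0.37×55/0.63 = 32.3 min.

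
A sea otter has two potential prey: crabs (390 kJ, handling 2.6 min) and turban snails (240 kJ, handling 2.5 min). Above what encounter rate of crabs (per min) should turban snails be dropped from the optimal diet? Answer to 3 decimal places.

0.684 per min

Drop turban snails once their profitability E₂/h₂ falls below the rate achievable on crabs alone: E₂/h₂ = λE₁/(1 + λh₁).
Solve for λ: λE₁h₂ = E₂(1 + λh₁) → λ(E₁h₂ − E₂h₁) = E₂ → λ = E₂/(E₁h₂ − E₂h₁).
λ = 240/(390×2.5 − 240×2.6) = 240/351 = 0.6838 per min.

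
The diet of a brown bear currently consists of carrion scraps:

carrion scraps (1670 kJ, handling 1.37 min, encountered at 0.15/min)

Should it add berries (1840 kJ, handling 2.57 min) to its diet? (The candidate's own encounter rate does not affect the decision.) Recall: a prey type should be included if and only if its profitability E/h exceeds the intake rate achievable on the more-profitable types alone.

Yes

Current rate: (0.15×1670)/(1 + 0.15×1.37) = 207.8 kJ/min.
Profitability of berries: 1840/2.57 = 716 kJ/min.
Since 716 > R, including berries increases the long-run rate.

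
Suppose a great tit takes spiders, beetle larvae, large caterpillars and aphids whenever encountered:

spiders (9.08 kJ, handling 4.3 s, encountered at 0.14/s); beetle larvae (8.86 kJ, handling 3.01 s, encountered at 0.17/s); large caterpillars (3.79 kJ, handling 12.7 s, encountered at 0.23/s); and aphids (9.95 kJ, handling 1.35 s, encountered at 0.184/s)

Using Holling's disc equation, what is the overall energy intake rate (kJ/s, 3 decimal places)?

1.037 kJ/s

R = Σλ_iE_i / (1 + Σλ_ih_i)
Numerator: 0.14×9.08 + 0.17×8.86 + 0.23×3.79 + 0.184×9.95 = 5.48
Denominator: 1 + 0.14×4.3 + 0.17×3.01 + 0.23×12.7 + 0.184×1.35 = 5.283
R = 5.48/5.283 = 1.037 kJ/s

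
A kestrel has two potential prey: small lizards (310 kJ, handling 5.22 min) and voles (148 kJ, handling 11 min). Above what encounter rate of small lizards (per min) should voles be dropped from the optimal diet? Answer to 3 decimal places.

0.056 per min

Drop voles once their profitability E₂/h₂ falls below the rate achievable on small lizards alone: E₂/h₂ = λE₁/(1 + λh₁).
Solve for λ: λE₁h₂ = E₂(1 + λh₁) → λ(E₁h₂ − E₂h₁) = E₂ → λ = E₂/(E₁h₂ − E₂h₁).
λ = 148/(310×11 − 148×5.22) = 148/2637 = 0.05612 per min.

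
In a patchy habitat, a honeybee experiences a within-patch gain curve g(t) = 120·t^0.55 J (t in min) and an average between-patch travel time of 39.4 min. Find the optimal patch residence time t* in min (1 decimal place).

By the marginal value theorem, leave when the instantaneous gain rate g'(t) equals the habitat-wide average g(t)/(T + t).
g'(t) = 0.55·120·t^-0.45. Setting 0.55·120·t^-0.45 = 120·t^0.55/(39.4+t) gives 0.55(39.4+t) = t, so 0.45·t = 0.55×39.4.
t* = 0.55×39.4/0.45 = 48.16 min.

48.2 min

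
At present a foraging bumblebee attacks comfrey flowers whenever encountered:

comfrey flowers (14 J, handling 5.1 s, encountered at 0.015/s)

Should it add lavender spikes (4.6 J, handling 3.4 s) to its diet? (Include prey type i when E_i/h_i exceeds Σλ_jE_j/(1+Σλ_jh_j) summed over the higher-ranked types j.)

Intake rate on the current diet: R = (0.015×14) / (1 + 0.015×5.1) = 0.21/1.077 = 0.1951 J/s.
Profitability of lavender spikes: 4.6/3.4 = 1.353 J/s.
Since 1.353 > R, including lavender spikes increases the long-run rate.

Yes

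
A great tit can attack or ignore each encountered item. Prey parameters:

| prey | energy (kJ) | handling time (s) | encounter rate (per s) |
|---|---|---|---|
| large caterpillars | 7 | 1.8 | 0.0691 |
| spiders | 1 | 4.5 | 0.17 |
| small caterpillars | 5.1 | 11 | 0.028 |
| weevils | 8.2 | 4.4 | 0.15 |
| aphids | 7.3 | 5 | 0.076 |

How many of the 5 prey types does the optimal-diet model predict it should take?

3

Rank by E/h (kJ/s): large caterpillars 3.89, weevils 1.86, aphids 1.46, small caterpillars 0.464, spiders 0.222. Include each in turn until the next type's E/h falls below the running intake rate.
Rate on top 1: 0.4302. weevils: 1.86 > 0.4302 → include.
Rate on top 2: 0.9604. aphids: 1.46 > 0.9604 → include.
Rate on top 3: 1.048. small caterpillars: 0.464 < 1.048 → exclude; stop.
Optimal diet: large caterpillars, weevils, aphids — 3 of 5 types.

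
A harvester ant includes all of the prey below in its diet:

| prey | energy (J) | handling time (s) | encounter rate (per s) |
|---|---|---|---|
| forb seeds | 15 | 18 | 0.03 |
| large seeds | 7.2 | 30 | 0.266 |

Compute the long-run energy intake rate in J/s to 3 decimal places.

0.248 J/s

Energy encountered per unit search time: 0.03×15 + 0.266×7.2 = 2.365 J/s.
Handling time per unit search time: 0.03×18 + 0.266×30 = 8.52.
Rate = 2.365/(1 + 8.52) = 0.2484 J/s.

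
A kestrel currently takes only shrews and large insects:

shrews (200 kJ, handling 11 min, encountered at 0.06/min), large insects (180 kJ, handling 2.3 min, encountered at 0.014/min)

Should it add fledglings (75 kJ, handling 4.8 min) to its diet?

Current rate: (0.06×200 + 0.014×180)/(1 + 0.06×11 + 0.014×2.3) = 8.581 kJ/min.
Profitability of fledglings: 75/4.8 = 15.62 kJ/min.
Since 15.62 > R, including fledglings increases the long-run rate.

Yes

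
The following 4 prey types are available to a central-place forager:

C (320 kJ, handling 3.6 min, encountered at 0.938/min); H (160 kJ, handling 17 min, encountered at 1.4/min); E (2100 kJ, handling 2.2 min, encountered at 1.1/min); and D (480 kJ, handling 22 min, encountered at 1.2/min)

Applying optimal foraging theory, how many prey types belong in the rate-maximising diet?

1

E/h in descending order: E 955, C 88.9, D 21.8, H 9.41 kJ/min. The optimal diet is the largest prefix of this list for which every included type satisfies E_i/h_i > R on the types above it.
Rate on top 1: 675.4. C: 88.9 < 675.4 → exclude; stop.
Optimal diet: E — 1 of 4 types.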